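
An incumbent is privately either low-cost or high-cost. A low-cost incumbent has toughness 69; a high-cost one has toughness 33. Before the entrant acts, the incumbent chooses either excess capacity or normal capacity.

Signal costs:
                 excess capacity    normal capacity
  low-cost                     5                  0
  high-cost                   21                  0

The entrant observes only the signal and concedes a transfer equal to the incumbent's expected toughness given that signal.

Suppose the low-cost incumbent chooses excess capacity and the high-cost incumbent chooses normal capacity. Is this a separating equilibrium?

If types separate, excess capacity earns payment 69 and normal capacity earns 33.
Low-cost: excess capacity gives 69 − 5 = 64; normal capacity gives 33 − 0 = 33. No deviation. ✓
High-cost: normal capacity gives 33 − 0 = 33; excess capacity gives 69 − 21 = 48. Would deviate. ✗

No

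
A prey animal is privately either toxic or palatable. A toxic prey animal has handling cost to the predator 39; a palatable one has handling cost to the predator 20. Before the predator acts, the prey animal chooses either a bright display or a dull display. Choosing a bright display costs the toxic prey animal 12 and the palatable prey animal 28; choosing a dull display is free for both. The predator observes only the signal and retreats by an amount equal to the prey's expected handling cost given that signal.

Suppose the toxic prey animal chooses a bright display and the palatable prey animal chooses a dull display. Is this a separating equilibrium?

If types separate, bright display earns payment 39 and dull display earns 20.
Toxic: bright display gives 39 − 12 = 27; dull display gives 20 − 0 = 20. No deviation. ✓
Palatable: dull display gives 20 − 0 = 20; bright display gives 39 − 28 = 11. No deviation. ✓
Both incentive constraints hold.

Yes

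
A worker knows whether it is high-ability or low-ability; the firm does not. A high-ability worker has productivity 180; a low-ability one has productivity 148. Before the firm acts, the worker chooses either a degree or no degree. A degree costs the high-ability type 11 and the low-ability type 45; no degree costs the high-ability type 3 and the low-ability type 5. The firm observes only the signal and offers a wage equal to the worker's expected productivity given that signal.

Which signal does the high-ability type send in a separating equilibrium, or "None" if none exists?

Try high-ability → degree, low-ability → no degree:
  If types separate, degree earns payment 180 and no degree earns 148.
  High-ability: degree gives 180 − 11 = 169; no degree gives 148 − 3 = 145. No deviation. ✓
  Low-ability: no degree gives 148 − 5 = 143; degree gives 180 − 45 = 135. No deviation. ✓
Both hold — the high-ability type sends degree.

degree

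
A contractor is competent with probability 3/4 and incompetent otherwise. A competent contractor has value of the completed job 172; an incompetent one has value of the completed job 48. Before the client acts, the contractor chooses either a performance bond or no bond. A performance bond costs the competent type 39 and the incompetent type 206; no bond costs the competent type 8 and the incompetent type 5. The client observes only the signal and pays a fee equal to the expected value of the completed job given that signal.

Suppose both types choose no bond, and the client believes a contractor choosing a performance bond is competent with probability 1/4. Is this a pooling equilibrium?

On the equilibrium path (no bond) the client holds the prior 3/4 and pays 3/4·172 + 1/4·48 = 141. Off-path (bond) belief 1/4 gives 1/4·172 + 3/4·48 = 79.
Competent: no bond gives 141 − 8 = 133; bond gives 79 − 39 = 40. Stays. ✓
Incompetent: no bond gives 141 − 5 = 136; bond gives 79 − 206 = -127. Stays. ✓
Beliefs are Bayes-consistent on-path and both types best-respond.

Yes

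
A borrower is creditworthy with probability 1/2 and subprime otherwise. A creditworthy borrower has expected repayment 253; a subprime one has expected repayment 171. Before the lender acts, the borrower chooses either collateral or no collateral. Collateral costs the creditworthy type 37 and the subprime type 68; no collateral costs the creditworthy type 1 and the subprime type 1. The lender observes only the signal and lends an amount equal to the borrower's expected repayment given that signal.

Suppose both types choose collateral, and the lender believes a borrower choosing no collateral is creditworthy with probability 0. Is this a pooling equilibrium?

At the pooled signal (collateral) the lender holds the prior 1/2 and pays 1/2·253 + 1/2·171 = 212. Off-path (no collateral) belief 0 gives 0·253 + 1·171 = 171.
Creditworthy: collateral gives 212 − 37 = 175; no collateral gives 171 − 1 = 170. Stays. ✓
Subprime: collateral gives 212 − 68 = 144; no collateral gives 171 − 1 = 170. Deviates. ✗

No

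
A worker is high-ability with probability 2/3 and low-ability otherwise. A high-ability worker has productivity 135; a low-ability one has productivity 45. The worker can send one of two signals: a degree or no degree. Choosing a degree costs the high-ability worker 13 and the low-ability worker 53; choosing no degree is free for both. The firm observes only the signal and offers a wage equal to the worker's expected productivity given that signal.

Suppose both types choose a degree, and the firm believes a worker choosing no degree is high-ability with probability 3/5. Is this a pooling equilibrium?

No

At the pooled signal (degree) the firm holds the prior 2/3 and pays 2/3·135 + 1/3·45 = 105. Off-path (no degree) belief 3/5 gives 3/5·135 + 2/5·45 = 99.
High-ability: degree gives 105 − 13 = 92; no degree gives 99 − 0 = 99. Deviates. ✗
Low-ability: degree gives 105 − 53 = 52; no degree gives 99 − 0 = 99. Deviates. ✗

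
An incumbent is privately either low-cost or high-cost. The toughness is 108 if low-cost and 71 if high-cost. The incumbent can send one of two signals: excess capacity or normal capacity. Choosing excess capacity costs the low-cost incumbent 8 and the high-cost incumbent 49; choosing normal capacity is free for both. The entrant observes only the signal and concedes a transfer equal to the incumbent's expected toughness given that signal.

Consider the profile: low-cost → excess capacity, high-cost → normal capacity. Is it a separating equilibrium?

Yes

Under separation the entrant infers type exactly: excess capacity → low-cost (pays 108), normal capacity → high-cost (pays 71).
Low-cost: excess capacity gives 108 − 8 = 100; normal capacity gives 71 − 0 = 71. No deviation. ✓
High-cost: normal capacity gives 71 − 0 = 71; excess capacity gives 108 − 49 = 59. No deviation. ✓
Neither type gains from mimicking the other.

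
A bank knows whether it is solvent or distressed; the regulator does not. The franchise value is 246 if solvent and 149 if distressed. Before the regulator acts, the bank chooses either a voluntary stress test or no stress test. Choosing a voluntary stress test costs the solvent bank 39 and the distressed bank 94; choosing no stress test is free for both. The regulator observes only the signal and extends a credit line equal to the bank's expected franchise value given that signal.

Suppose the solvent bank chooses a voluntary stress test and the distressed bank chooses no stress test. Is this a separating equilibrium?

No

If types separate, stress test earns payment 246 and no stress test earns 149.
Solvent: stress test gives 246 − 39 = 207; no stress test gives 149 − 0 = 149. No deviation. ✓
Distressed: no stress test gives 149 − 0 = 149; stress test gives 246 − 94 = 152. Would deviate. ✗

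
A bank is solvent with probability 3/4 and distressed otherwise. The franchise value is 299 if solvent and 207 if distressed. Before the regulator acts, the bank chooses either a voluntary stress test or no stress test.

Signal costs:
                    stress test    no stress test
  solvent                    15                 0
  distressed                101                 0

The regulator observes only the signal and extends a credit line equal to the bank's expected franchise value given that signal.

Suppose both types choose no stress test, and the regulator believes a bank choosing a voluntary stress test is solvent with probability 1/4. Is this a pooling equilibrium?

Yes

On the equilibrium path (no stress test) the regulator holds the prior 3/4 and pays 3/4·299 + 1/4·207 = 276. Off-path (stress test) belief 1/4 gives 1/4·299 + 3/4·207 = 230.
Solvent: no stress test gives 276 − 0 = 276; stress test gives 230 − 15 = 215. Stays. ✓
Distressed: no stress test gives 276 − 0 = 276; stress test gives 230 − 101 = 129. Stays. ✓
Beliefs are Bayes-consistent on-path and both types best-respond.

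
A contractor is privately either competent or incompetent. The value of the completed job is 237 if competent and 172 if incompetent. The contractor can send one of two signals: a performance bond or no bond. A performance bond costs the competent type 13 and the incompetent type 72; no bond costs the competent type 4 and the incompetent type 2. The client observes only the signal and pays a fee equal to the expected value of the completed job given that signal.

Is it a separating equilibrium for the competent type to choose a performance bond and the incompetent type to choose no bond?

If types separate, bond earns payment 237 and no bond earns 172.
Competent: bond gives 237 − 13 = 224; no bond gives 172 − 4 = 168. No deviation. ✓
Incompetent: no bond gives 172 − 2 = 170; bond gives 237 − 72 = 165. No deviation. ✓
Neither type gains from mimicking the other.

Yes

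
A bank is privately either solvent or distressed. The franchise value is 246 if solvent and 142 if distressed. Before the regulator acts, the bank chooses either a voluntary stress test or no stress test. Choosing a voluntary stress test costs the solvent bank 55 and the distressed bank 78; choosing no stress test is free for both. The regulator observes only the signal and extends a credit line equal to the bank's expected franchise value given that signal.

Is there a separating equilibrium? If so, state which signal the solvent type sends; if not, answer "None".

Try solvent → stress test, distressed → no stress test:
  If types separate, stress test earns payment 246 and no stress test earns 142.
  Solvent: stress test gives 246 − 55 = 191; no stress test gives 142 − 0 = 142. No deviation. ✓
  Distressed: no stress test gives 142 − 0 = 142; stress test gives 246 − 78 = 168. Would deviate. ✗
Try solvent → no stress test, distressed → stress test:
  If types separate, no stress test earns payment 246 and stress test earns 142.
  Solvent: no stress test gives 246 − 0 = 246; stress test gives 142 − 55 = 87. No deviation. ✓
  Distressed: stress test gives 142 − 78 = 64; no stress test gives 246 − 0 = 246. Would deviate. ✗
Neither assignment is incentive-compatible.

None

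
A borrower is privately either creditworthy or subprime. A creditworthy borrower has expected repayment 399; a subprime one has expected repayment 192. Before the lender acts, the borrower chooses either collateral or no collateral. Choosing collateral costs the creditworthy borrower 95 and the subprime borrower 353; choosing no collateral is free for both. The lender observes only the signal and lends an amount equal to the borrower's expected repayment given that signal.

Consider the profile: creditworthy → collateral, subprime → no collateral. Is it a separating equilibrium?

Under separation the lender infers type exactly: collateral → creditworthy (pays 399), no collateral → subprime (pays 192).
Creditworthy: collateral gives 399 − 95 = 304; no collateral gives 192 − 0 = 192. No deviation. ✓
Subprime: no collateral gives 192 − 0 = 192; collateral gives 399 − 353 = 46. No deviation. ✓
Neither type gains from mimicking the other.

Yes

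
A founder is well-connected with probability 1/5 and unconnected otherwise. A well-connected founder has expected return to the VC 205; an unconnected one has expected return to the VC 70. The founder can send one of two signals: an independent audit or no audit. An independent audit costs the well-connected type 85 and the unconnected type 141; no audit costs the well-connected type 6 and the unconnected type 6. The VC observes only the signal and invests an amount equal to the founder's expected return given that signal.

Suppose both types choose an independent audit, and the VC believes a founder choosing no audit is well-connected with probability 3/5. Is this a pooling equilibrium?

No

On the equilibrium path (audit) the VC holds the prior 1/5 and pays 1/5·205 + 4/5·70 = 97. Off-path (no audit) belief 3/5 gives 3/5·205 + 2/5·70 = 151.
Well-connected: audit gives 97 − 85 = 12; no audit gives 151 − 6 = 145. Deviates. ✗
Unconnected: audit gives 97 − 141 = -44; no audit gives 151 − 6 = 145. Deviates. ✗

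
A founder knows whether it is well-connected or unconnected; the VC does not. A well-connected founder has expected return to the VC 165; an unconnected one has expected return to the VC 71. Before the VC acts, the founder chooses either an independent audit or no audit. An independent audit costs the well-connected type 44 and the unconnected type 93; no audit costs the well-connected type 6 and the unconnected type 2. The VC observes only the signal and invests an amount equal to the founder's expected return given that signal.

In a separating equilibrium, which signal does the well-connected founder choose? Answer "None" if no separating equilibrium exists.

None

Try well-connected → audit, unconnected → no audit:
  Under separation the VC infers type exactly: audit → well-connected (pays 165), no audit → unconnected (pays 71).
  Well-connected: audit gives 165 − 44 = 121; no audit gives 71 − 6 = 65. No deviation. ✓
  Unconnected: no audit gives 71 − 2 = 69; audit gives 165 − 93 = 72. Would deviate. ✗
Try well-connected → no audit, unconnected → audit:
  Under separation the VC infers type exactly: no audit → well-connected (pays 165), audit → unconnected (pays 71).
  Well-connected: no audit gives 165 − 6 = 159; audit gives 71 − 44 = 27. No deviation. ✓
  Unconnected: audit gives 71 − 93 = -22; no audit gives 165 − 2 = 163. Would deviate. ✗
Neither assignment is incentive-compatible.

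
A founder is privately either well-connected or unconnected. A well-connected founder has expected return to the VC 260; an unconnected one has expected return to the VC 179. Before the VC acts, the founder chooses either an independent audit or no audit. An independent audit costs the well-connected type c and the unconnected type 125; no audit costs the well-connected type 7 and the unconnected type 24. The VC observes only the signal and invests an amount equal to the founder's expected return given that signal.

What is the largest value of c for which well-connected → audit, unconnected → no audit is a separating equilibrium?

88

Under separation: audit → well-connected (pays 260); no audit → unconnected (pays 179).
Unconnected: 179 − 24 = 155 ≥ 260 − 125 = 135. Holds regardless of c. ✓
Well-connected: 260 − c ≥ 179 − 7, so c ≤ 260 − 172 = 88.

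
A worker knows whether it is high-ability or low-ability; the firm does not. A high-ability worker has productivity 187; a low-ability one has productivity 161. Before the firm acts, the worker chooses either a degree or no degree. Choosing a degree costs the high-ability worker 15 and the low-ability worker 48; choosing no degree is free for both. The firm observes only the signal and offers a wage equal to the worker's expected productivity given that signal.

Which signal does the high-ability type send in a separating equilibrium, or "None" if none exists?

degree

Try high-ability → degree, low-ability → no degree:
  Under separation the firm infers type exactly: degree → high-ability (pays 187), no degree → low-ability (pays 161).
  High-ability: degree gives 187 − 15 = 172; no degree gives 161 − 0 = 161. No deviation. ✓
  Low-ability: no degree gives 161 − 0 = 161; degree gives 187 − 48 = 139. No deviation. ✓
Both hold — the high-ability type sends degree.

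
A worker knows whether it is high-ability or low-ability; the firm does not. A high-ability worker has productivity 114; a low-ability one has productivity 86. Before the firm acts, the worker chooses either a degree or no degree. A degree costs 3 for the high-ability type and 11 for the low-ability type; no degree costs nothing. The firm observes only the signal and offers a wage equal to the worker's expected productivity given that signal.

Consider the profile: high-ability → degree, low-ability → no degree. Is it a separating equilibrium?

If types separate, degree earns payment 114 and no degree earns 86.
High-ability: degree gives 114 − 3 = 111; no degree gives 86 − 0 = 86. No deviation. ✓
Low-ability: no degree gives 86 − 0 = 86; degree gives 114 − 11 = 103. Would deviate. ✗

No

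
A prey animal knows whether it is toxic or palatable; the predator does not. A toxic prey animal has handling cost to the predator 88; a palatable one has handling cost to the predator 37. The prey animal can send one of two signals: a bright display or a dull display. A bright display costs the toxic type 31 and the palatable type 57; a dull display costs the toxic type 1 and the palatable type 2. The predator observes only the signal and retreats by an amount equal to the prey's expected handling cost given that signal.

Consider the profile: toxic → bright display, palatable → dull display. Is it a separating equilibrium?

Yes

If types separate, bright display earns payment 88 and dull display earns 37.
Toxic: bright display gives 88 − 31 = 57; dull display gives 37 − 1 = 36. No deviation. ✓
Palatable: dull display gives 37 − 2 = 35; bright display gives 88 − 57 = 31. No deviation. ✓
Neither type gains from mimicking the other.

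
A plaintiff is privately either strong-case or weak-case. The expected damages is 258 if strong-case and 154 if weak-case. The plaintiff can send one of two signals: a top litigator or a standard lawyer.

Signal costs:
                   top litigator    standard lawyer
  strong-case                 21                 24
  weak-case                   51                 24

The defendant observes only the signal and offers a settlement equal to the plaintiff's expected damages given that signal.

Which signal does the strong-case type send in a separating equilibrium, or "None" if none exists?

None

Try strong-case → top litigator, weak-case → standard lawyer:
  If types separate, top litigator earns payment 258 and standard lawyer earns 154.
  Strong-case: top litigator gives 258 − 21 = 237; standard lawyer gives 154 − 24 = 130. No deviation. ✓
  Weak-case: standard lawyer gives 154 − 24 = 130; top litigator gives 258 − 51 = 207. Would deviate. ✗
Try strong-case → standard lawyer, weak-case → top litigator:
  If types separate, standard lawyer earns payment 258 and top litigator earns 154.
  Strong-case: standard lawyer gives 258 − 24 = 234; top litigator gives 154 − 21 = 133. No deviation. ✓
  Weak-case: top litigator gives 154 − 51 = 103; standard lawyer gives 258 − 24 = 234. Would deviate. ✗
Neither assignment is incentive-compatible.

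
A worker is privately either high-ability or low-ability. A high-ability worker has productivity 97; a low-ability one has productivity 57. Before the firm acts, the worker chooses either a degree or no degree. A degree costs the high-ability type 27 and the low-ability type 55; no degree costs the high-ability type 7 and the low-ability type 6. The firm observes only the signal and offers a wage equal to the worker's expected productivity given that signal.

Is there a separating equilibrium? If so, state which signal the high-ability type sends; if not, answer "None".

Try high-ability → degree, low-ability → no degree:
  Under separation the firm infers type exactly: degree → high-ability (pays 97), no degree → low-ability (pays 57).
  High-ability: degree gives 97 − 27 = 70; no degree gives 57 − 7 = 50. No deviation. ✓
  Low-ability: no degree gives 57 − 6 = 51; degree gives 97 − 55 = 42. No deviation. ✓
Both hold — the high-ability type sends degree.

degree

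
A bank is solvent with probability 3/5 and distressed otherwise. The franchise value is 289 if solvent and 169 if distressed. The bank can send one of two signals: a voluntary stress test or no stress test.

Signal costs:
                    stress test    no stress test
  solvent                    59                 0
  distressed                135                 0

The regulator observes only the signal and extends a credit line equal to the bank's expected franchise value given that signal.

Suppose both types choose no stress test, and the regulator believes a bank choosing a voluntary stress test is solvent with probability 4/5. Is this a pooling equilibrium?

Yes

At the pooled signal (no stress test) the regulator holds the prior 3/5 and pays 3/5·289 + 2/5·169 = 241. Off-path (stress test) belief 4/5 gives 4/5·289 + 1/5·169 = 265.
Solvent: no stress test gives 241 − 0 = 241; stress test gives 265 − 59 = 206. Stays. ✓
Distressed: no stress test gives 241 − 0 = 241; stress test gives 265 − 135 = 130. Stays. ✓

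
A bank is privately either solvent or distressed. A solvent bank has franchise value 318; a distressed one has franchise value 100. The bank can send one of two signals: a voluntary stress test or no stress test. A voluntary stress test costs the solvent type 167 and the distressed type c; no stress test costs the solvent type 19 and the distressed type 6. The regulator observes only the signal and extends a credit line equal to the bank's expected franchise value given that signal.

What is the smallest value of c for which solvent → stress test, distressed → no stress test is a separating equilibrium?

224

Under separation: stress test → solvent (pays 318); no stress test → distressed (pays 100).
Solvent: 318 − 167 = 151 ≥ 100 − 19 = 81. Holds regardless of c. ✓
Distressed: 100 − 6 ≥ 318 − c, so c ≥ 318 − 94 = 224.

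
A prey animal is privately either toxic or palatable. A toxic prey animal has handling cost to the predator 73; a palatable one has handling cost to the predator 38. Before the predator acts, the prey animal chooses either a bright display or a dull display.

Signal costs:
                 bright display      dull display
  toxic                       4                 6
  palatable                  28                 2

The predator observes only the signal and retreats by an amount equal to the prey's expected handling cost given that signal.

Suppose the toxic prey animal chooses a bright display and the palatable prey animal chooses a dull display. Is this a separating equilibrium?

No

If types separate, bright display earns payment 73 and dull display earns 38.
Toxic: bright display gives 73 − 4 = 69; dull display gives 38 − 6 = 32. No deviation. ✓
Palatable: dull display gives 38 − 2 = 36; bright display gives 73 − 28 = 45. Would deviate. ✗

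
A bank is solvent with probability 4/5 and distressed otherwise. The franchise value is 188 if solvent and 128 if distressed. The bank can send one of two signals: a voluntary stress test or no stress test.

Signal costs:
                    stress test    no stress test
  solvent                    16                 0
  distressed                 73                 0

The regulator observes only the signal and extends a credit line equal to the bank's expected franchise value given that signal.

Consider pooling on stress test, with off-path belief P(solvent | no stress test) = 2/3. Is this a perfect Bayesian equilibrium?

On the equilibrium path (stress test) the regulator holds the prior 4/5 and pays 4/5·188 + 1/5·128 = 176. Off-path (no stress test) belief 2/3 gives 2/3·188 + 1/3·128 = 168.
Solvent: stress test gives 176 − 16 = 160; no stress test gives 168 − 0 = 168. Deviates. ✗
Distressed: stress test gives 176 − 73 = 103; no stress test gives 168 − 0 = 168. Deviates. ✗

No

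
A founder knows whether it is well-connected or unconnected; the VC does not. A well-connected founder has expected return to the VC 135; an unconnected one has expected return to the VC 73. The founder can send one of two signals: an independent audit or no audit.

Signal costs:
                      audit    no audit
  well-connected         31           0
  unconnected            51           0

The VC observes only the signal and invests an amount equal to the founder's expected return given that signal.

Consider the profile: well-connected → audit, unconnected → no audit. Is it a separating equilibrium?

No

If types separate, audit earns payment 135 and no audit earns 73.
Well-connected: audit gives 135 − 31 = 104; no audit gives 73 − 0 = 73. No deviation. ✓
Unconnected: no audit gives 73 − 0 = 73; audit gives 135 − 51 = 84. Would deviate. ✗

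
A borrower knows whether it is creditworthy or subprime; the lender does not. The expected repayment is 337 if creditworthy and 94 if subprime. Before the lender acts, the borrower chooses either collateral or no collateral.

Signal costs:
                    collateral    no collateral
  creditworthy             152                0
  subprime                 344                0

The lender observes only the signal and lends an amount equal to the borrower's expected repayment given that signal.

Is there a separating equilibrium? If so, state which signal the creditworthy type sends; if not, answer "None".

Try creditworthy → collateral, subprime → no collateral:
  If types separate, collateral earns payment 337 and no collateral earns 94.
  Creditworthy: collateral gives 337 − 152 = 185; no collateral gives 94 − 0 = 94. No deviation. ✓
  Subprime: no collateral gives 94 − 0 = 94; collateral gives 337 − 344 = -7. No deviation. ✓
Both hold — the creditworthy type sends collateral.

collateral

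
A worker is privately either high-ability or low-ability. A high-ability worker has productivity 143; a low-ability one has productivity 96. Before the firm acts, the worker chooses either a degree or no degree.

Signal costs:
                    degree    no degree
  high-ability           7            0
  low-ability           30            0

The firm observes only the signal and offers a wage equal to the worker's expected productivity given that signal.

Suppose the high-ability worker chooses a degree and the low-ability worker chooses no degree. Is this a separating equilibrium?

No

Under separation the firm infers type exactly: degree → high-ability (pays 143), no degree → low-ability (pays 96).
High-ability: degree gives 143 − 7 = 136; no degree gives 96 − 0 = 96. No deviation. ✓
Low-ability: no degree gives 96 − 0 = 96; degree gives 143 − 30 = 113. Would deviate. ✗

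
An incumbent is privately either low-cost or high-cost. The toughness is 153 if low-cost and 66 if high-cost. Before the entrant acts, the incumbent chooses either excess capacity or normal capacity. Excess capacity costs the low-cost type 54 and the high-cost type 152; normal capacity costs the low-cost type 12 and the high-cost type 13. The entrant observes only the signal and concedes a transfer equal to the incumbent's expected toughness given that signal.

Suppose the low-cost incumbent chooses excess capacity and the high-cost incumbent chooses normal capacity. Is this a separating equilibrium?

If types separate, excess capacity earns payment 153 and normal capacity earns 66.
Low-cost: excess capacity gives 153 − 54 = 99; normal capacity gives 66 − 12 = 54. No deviation. ✓
High-cost: normal capacity gives 66 − 13 = 53; excess capacity gives 153 − 152 = 1. No deviation. ✓
Both incentive constraints hold.

Yes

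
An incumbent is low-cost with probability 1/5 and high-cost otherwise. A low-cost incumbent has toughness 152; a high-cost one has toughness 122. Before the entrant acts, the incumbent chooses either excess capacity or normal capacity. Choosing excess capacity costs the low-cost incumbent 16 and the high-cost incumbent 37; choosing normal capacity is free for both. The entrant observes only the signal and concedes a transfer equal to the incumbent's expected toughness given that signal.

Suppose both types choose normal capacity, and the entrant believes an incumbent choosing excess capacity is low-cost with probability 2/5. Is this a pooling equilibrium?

Yes

On the equilibrium path (normal capacity) the entrant holds the prior 1/5 and pays 1/5·152 + 4/5·122 = 128. Off-path (excess capacity) belief 2/5 gives 2/5·152 + 3/5·122 = 134.
Low-cost: normal capacity gives 128 − 0 = 128; excess capacity gives 134 − 16 = 118. Stays. ✓
High-cost: normal capacity gives 128 − 0 = 128; excess capacity gives 134 − 37 = 97. Stays. ✓
Beliefs are Bayes-consistent on-path and both types best-respond.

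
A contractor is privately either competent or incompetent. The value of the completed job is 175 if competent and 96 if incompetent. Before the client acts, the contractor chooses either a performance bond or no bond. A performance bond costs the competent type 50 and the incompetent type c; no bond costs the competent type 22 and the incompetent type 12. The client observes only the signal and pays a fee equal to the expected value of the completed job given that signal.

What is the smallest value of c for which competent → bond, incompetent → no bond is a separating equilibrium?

Under separation: bond → competent (pays 175); no bond → incompetent (pays 96).
Competent: 175 − 50 = 125 ≥ 96 − 22 = 74. Holds regardless of c. ✓
Incompetent: 96 − 12 ≥ 175 − c, so c ≥ 175 − 84 = 91.

91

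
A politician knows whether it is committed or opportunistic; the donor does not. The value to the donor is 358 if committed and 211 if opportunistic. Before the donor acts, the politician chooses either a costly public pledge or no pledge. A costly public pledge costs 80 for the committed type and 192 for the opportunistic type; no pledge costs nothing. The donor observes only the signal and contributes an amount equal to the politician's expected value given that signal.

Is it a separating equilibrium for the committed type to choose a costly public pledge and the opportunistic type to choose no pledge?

Under separation the donor infers type exactly: pledge → committed (pays 358), no pledge → opportunistic (pays 211).
Committed: pledge gives 358 − 80 = 278; no pledge gives 211 − 0 = 211. No deviation. ✓
Opportunistic: no pledge gives 211 − 0 = 211; pledge gives 358 − 192 = 166. No deviation. ✓
Both incentive constraints hold.

Yes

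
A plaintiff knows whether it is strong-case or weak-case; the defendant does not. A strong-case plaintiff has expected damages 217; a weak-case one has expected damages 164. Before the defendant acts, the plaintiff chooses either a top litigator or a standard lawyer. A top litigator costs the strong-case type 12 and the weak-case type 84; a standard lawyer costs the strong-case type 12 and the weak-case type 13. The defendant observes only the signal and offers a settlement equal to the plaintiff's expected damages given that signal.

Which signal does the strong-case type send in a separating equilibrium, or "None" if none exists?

top litigator

Try strong-case → top litigator, weak-case → standard lawyer:
  Under separation the defendant infers type exactly: top litigator → strong-case (pays 217), standard lawyer → weak-case (pays 164).
  Strong-case: top litigator gives 217 − 12 = 205; standard lawyer gives 164 − 12 = 152. No deviation. ✓
  Weak-case: standard lawyer gives 164 − 13 = 151; top litigator gives 217 − 84 = 133. No deviation. ✓
Both hold — the strong-case type sends top litigator.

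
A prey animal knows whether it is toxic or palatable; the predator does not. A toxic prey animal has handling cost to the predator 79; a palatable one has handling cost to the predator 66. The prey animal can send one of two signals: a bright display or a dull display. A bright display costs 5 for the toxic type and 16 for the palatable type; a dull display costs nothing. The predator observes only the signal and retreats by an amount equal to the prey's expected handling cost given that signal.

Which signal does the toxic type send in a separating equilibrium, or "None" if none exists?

bright display

Try toxic → bright display, palatable → dull display:
  Under separation the predator infers type exactly: bright display → toxic (pays 79), dull display → palatable (pays 66).
  Toxic: bright display gives 79 − 5 = 74; dull display gives 66 − 0 = 66. No deviation. ✓
  Palatable: dull display gives 66 − 0 = 66; bright display gives 79 − 16 = 63. No deviation. ✓
Both hold — the toxic type sends bright display.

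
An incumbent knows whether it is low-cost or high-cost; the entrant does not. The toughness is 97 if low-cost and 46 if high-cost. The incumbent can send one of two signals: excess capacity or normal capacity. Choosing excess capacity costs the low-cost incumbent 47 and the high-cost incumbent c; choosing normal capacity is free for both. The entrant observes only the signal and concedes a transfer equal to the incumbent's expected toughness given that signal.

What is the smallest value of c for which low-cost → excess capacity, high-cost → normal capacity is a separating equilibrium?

51

Under separation: excess capacity → low-cost (pays 97); normal capacity → high-cost (pays 46).
Low-cost: 97 − 47 = 50 ≥ 46 − 0 = 46. Holds regardless of c. ✓
High-cost: 46 − 0 ≥ 97 − c, so c ≥ 97 − 46 = 51.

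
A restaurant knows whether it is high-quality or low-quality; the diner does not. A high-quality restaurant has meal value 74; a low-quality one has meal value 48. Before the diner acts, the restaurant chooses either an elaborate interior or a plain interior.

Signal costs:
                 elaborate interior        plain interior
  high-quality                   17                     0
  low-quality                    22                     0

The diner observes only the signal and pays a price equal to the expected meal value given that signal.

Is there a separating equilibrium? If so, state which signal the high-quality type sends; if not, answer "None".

None

Try high-quality → elaborate interior, low-quality → plain interior:
  If types separate, elaborate interior earns payment 74 and plain interior earns 48.
  High-quality: elaborate interior gives 74 − 17 = 57; plain interior gives 48 − 0 = 48. No deviation. ✓
  Low-quality: plain interior gives 48 − 0 = 48; elaborate interior gives 74 − 22 = 52. Would deviate. ✗
Try high-quality → plain interior, low-quality → elaborate interior:
  If types separate, plain interior earns payment 74 and elaborate interior earns 48.
  High-quality: plain interior gives 74 − 0 = 74; elaborate interior gives 48 − 17 = 31. No deviation. ✓
  Low-quality: elaborate interior gives 48 − 22 = 26; plain interior gives 74 − 0 = 74. Would deviate. ✗
Neither assignment is incentive-compatible.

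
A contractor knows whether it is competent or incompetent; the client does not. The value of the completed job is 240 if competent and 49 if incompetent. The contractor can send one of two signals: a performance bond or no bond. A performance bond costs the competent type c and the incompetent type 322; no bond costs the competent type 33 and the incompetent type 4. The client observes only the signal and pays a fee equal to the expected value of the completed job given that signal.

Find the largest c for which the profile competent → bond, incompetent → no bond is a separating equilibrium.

Under separation: bond → competent (pays 240); no bond → incompetent (pays 49).
Incompetent: 49 − 4 = 45 ≥ 240 − 322 = -82. Holds regardless of c. ✓
Competent: 240 − c ≥ 49 − 33, so c ≤ 240 − 16 = 224.

224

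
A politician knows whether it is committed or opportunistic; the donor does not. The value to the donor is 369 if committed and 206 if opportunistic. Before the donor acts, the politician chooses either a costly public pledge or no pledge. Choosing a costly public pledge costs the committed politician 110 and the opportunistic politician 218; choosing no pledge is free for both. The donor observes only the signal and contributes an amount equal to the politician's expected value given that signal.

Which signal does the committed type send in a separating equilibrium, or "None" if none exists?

Try committed → pledge, opportunistic → no pledge:
  If types separate, pledge earns payment 369 and no pledge earns 206.
  Committed: pledge gives 369 − 110 = 259; no pledge gives 206 − 0 = 206. No deviation. ✓
  Opportunistic: no pledge gives 206 − 0 = 206; pledge gives 369 − 218 = 151. No deviation. ✓
Both hold — the committed type sends pledge.

pledge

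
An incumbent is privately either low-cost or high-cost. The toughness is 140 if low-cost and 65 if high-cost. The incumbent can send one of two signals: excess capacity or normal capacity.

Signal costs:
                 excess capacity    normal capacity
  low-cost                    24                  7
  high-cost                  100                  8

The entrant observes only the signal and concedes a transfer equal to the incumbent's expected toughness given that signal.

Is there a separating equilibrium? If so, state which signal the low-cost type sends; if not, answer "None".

Try low-cost → excess capacity, high-cost → normal capacity:
  If types separate, excess capacity earns payment 140 and normal capacity earns 65.
  Low-cost: excess capacity gives 140 − 24 = 116; normal capacity gives 65 − 7 = 58. No deviation. ✓
  High-cost: normal capacity gives 65 − 8 = 57; excess capacity gives 140 − 100 = 40. No deviation. ✓
Both hold — the low-cost type sends excess capacity.

excess capacity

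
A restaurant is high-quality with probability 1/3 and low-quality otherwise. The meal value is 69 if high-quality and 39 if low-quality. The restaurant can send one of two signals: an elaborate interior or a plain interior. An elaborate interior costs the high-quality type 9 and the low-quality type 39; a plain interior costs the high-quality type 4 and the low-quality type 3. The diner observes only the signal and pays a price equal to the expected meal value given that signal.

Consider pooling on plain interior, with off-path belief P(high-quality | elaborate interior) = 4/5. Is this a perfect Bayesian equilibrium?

On the equilibrium path (plain interior) the diner holds the prior 1/3 and pays 1/3·69 + 2/3·39 = 49. Off-path (elaborate interior) belief 4/5 gives 4/5·69 + 1/5·39 = 63.
High-quality: plain interior gives 49 − 4 = 45; elaborate interior gives 63 − 9 = 54. Deviates. ✗
Low-quality: plain interior gives 49 − 3 = 46; elaborate interior gives 63 − 39 = 24. Stays. ✓

No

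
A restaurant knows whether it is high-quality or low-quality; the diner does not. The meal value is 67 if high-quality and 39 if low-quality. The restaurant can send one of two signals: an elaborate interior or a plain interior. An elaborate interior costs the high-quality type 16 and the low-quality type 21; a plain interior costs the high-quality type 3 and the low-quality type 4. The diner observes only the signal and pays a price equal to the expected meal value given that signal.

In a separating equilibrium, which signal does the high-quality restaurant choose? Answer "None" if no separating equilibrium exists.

Try high-quality → elaborate interior, low-quality → plain interior:
  If types separate, elaborate interior earns payment 67 and plain interior earns 39.
  High-quality: elaborate interior gives 67 − 16 = 51; plain interior gives 39 − 3 = 36. No deviation. ✓
  Low-quality: plain interior gives 39 − 4 = 35; elaborate interior gives 67 − 21 = 46. Would deviate. ✗
Try high-quality → plain interior, low-quality → elaborate interior:
  If types separate, plain interior earns payment 67 and elaborate interior earns 39.
  High-quality: plain interior gives 67 − 3 = 64; elaborate interior gives 39 − 16 = 23. No deviation. ✓
  Low-quality: elaborate interior gives 39 − 21 = 18; plain interior gives 67 − 4 = 63. Would deviate. ✗
Neither assignment is incentive-compatible.

None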